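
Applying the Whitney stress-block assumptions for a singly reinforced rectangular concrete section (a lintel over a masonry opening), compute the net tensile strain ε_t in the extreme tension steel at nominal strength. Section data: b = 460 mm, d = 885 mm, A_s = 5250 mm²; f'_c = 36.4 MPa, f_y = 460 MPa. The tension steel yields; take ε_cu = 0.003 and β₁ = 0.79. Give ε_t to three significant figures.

ε_t ≈ 0.00936

a = A_s f_y/(0.85 f'_c b) = 169.68 mm.
β₁ = 0.79, so c = a/β₁ = 169.68/0.79 = 214.78 mm.
From the linear strain diagram with ε_cu = 0.003: ε_t = 0.003 (d − c)/c = 0.003 × (885 − 214.78)/214.78 = 0.00936.
Since ε_t ≥ 0.005, the section is tension-controlled.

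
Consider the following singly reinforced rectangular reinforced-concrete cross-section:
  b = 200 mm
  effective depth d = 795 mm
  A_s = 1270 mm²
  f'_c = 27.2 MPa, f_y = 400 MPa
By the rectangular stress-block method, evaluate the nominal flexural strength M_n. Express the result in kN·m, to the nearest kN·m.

T = A_s f_y = 1270 × 400 = 508000 N = 508 kN.
From C = T: a = T/(0.85 f'_c b) = 508000/(0.85 × 27.2 × 200) = 109.86 mm.
M_n = T(d − a/2) = 508 kN × (795 − 54.93) mm = 375.96 kN·m.

M_n ≈ 376 kN·m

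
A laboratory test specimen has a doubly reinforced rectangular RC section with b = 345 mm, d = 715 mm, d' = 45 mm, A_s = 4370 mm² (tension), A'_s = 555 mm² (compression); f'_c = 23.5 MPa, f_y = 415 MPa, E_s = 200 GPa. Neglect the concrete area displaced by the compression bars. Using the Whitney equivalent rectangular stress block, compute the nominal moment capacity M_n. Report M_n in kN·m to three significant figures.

Assume both tension and compression steel yield.
Net tension couple steel: A_s − A'_s = 3815 mm².
a = (A_s − A'_s) f_y / (0.85 f'_c b) = 1583225/(0.85 × 23.5 × 345) = 229.74 mm.
c = a/β₁ = 229.74/0.85 = 270.28 mm; ε'_s = 0.003(c − d')/c = 0.0025 ≥ f_y/E_s = 0.0021, so compression steel does yield.
M_n = (A_s − A'_s) f_y (d − a/2) + A'_s f_y (d − d') = [1583225 × (715 − 114.87) + 230325 × (715 − 45)] × 10⁻⁶ = 950.14 + 154.32 = 1104.46 kN·m.

M_n ≈ 1100 kN·m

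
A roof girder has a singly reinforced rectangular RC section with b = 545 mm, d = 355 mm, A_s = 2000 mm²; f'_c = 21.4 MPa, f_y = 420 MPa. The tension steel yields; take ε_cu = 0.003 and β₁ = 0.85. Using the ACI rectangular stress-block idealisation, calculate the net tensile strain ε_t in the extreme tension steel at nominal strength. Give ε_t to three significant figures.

ε_t ≈ 0.00768

a = A_s f_y/(0.85 f'_c b) = 84.73 mm.
β₁ = 0.85, so c = a/β₁ = 84.73/0.85 = 99.68 mm.
From the linear strain diagram with ε_cu = 0.003: ε_t = 0.003 (d − c)/c = 0.003 × (355 − 99.68)/99.68 = 0.00768.
Since ε_t ≥ 0.005, the section is tension-controlled.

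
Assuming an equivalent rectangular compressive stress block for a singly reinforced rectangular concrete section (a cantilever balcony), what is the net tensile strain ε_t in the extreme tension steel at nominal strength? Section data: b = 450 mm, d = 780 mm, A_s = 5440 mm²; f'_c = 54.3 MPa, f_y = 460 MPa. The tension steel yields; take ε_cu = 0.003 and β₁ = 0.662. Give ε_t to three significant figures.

a = A_s f_y/(0.85 f'_c b) = 120.48 mm.
β₁ = 0.662, so c = a/β₁ = 120.48/0.662 = 181.99 mm.
From the linear strain diagram with ε_cu = 0.003: ε_t = 0.003 (d − c)/c = 0.003 × (780 − 181.99)/181.99 = 0.00986.
Since ε_t ≥ 0.005, the section is tension-controlled.

ε_t ≈ 0.00986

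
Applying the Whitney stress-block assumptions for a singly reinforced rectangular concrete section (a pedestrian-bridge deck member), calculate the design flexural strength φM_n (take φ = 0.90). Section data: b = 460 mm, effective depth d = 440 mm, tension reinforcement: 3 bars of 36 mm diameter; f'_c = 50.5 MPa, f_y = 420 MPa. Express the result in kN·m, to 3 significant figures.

φM_n ≈ 470 kN·m

A_s = 3 × 1018 = 3054 mm².
T = A_s f_y = 3054 × 420 = 1282680 N = 1282.68 kN.
From C = T: a = T/(0.85 f'_c b) = 1282680/(0.85 × 50.5 × 460) = 64.96 mm.
M_n = T(d − a/2) = 1282.68 kN × (440 − 32.48) mm = 522.72 kN·m.
φM_n = 0.90 × 522.72 = 470.45 kN·m.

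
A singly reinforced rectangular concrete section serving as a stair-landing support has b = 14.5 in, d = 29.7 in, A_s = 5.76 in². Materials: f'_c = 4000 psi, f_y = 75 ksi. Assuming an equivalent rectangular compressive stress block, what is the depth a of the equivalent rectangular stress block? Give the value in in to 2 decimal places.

a ≈ 8.76 in

T = A_s f_y = 5.76 × 75 = 432 kips.
a = T/(0.85 f'_c b) = 432/(0.85 × 4 × 14.5) = 8.76 in.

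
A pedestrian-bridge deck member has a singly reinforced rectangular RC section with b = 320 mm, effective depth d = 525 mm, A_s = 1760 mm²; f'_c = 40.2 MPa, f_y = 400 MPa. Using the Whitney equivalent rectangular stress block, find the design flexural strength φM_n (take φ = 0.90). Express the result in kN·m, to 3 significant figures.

T = A_s f_y = 1760 × 400 = 704000 N = 704 kN.
From C = T: a = T/(0.85 f'_c b) = 704000/(0.85 × 40.2 × 320) = 64.38 mm.
M_n = T(d − a/2) = 704 kN × (525 − 32.19) mm = 346.94 kN·m.
φM_n = 0.90 × 346.94 = 312.25 kN·m.

φM_n ≈ 312 kN·m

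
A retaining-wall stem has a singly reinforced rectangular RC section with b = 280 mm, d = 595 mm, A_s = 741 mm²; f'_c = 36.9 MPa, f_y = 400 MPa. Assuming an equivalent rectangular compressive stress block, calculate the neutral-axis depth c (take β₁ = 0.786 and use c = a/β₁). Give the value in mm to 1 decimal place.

T = A_s f_y = 741 × 400 = 296400 N = 296.4 kN.
Setting C = 0.85 f'_c a b equal to T: a = 296400/(0.85 × 36.9 × 280) = 33.750 mm.
With β₁ = 0.786, c = a/β₁ = 33.750/0.786 = 42.9 mm.

c ≈ 42.9 mm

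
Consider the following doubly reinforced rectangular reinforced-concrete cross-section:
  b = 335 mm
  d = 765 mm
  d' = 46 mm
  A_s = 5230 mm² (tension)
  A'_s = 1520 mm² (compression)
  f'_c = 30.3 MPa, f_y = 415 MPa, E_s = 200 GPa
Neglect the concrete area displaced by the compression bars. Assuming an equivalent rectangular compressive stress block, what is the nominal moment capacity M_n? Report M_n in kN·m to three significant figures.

Assume both tension and compression steel yield.
Net tension couple steel: A_s − A'_s = 3710 mm².
a = (A_s − A'_s) f_y / (0.85 f'_c b) = 1539650/(0.85 × 30.3 × 335) = 178.45 mm.
c = a/β₁ = 178.45/0.834 = 213.97 mm; ε'_s = 0.003(c − d')/c = 0.0024 ≥ f_y/E_s = 0.0021, so compression steel does yield.
M_n = (A_s − A'_s) f_y (d − a/2) + A'_s f_y (d − d') = [1539650 × (765 − 89.225) + 630800 × (765 − 46)] × 10⁻⁶ = 1040.46 + 453.55 = 1494.01 kN·m.

M_n ≈ 1490 kN·m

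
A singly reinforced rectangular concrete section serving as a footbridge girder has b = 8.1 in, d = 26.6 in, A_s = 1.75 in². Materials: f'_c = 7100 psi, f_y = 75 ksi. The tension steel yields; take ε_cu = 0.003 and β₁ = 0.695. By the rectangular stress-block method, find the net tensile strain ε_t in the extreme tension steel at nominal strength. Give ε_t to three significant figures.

a = A_s f_y/(0.85 f'_c b) = 2.685 in.
β₁ = 0.695, so c = a/β₁ = 2.685/0.695 = 3.863 in.
From the linear strain diagram with ε_cu = 0.003: ε_t = 0.003 (d − c)/c = 0.003 × (26.6 − 3.863)/3.863 = 0.0177.
Since ε_t ≥ 0.005, the section is tension-controlled.

ε_t ≈ 0.0177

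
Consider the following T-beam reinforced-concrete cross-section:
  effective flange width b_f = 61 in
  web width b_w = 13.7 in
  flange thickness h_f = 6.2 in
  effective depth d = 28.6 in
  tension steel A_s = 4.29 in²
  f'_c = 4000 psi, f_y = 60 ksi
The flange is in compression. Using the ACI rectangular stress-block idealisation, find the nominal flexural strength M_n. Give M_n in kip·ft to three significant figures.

M_n ≈ 600 kip·ft

Tension: T = A_s f_y = 4.29 × 60 = 257.4 kips.
Try a within the flange: a = T/(0.85 f'_c b_f) = 257.4/(0.85 × 4 × 61) = 1.241 in.
Since a = 1.241 ≤ h_f = 6.2 in, the stress block lies entirely in the flange; analyse as a rectangular beam of width b_f.
M_n = T(d − a/2) = 257.4 × (28.6 − 0.6205) = 7201.9 kip·in.
M_n = 7201.9/12 = 600.16 kip·ft.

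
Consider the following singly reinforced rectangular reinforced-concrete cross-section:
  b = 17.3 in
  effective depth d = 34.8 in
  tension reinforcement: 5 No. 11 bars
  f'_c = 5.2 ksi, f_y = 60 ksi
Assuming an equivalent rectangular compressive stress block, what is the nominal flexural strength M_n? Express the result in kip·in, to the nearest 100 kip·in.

M_n ≈ 14900 kip·in

A_s = 5 × 1.56 = 7.8 in².
T = A_s f_y = 7.8 × 60 = 468 kips.
a = T/(0.85 f'_c b) = 468/(0.85 × 5.2 × 17.3) = 6.120 in.
M_n = T(d − a/2) = 468 × (34.8 − 3.06) = 14854.3 kip·in.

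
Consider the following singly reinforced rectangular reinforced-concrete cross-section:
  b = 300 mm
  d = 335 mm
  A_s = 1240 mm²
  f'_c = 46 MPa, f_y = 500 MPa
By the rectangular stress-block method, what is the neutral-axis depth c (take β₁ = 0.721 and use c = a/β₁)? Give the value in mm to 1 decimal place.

T = A_s f_y = 1240 × 500 = 620000 N = 620 kN.
Setting C = 0.85 f'_c a b equal to T: a = 620000/(0.85 × 46 × 300) = 52.856 mm.
With β₁ = 0.721, c = a/β₁ = 52.856/0.721 = 73.3 mm.

c ≈ 73.3 mm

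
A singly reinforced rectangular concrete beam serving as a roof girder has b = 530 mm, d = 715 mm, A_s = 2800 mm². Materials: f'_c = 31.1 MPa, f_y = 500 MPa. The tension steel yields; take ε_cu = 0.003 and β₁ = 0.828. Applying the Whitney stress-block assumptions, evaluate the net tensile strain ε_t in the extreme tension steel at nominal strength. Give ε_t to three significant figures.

ε_t ≈ 0.0148

a = A_s f_y/(0.85 f'_c b) = 99.92 mm.
β₁ = 0.828, so c = a/β₁ = 99.92/0.828 = 120.68 mm.
From the linear strain diagram with ε_cu = 0.003: ε_t = 0.003 (d − c)/c = 0.003 × (715 − 120.68)/120.68 = 0.0148.
Since ε_t ≥ 0.005, the section is tension-controlled.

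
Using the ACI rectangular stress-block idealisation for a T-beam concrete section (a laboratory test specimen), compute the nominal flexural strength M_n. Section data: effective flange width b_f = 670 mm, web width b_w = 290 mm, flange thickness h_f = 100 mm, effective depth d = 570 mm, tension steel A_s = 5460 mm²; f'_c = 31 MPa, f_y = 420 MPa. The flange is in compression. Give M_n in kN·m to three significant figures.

M_n ≈ 1150 kN·m

Tension: T = A_s f_y = 5460 × 420 = 2293200 N.
Try a within the flange: a = T/(0.85 f'_c b_f) = 2293200/(0.85 × 31 × 670) = 129.89 mm.
a = 129.89 > h_f = 100 mm: the block extends into the web. Split into flange-overhang and web parts.
C_f = 0.85 f'_c (b_f − b_w) h_f = 0.85 × 31 × (670 − 290) × 100 = 1001300 N.
Remaining web compression depth: a_w = (T − C_f)/(0.85 f'_c b_w) = (2293200 − 1001300)/(0.85 × 31 × 290) = 169.06 mm.
M_n = C_f(d − h_f/2) + (T − C_f)(d − a_w/2) = 1001300 × (570 − 50) + 1291900 × (570 − 84.53) = 520.68 + 627.18 = 1147.86 × 10⁶ N·mm.
M_n = 1147.86 kN·m.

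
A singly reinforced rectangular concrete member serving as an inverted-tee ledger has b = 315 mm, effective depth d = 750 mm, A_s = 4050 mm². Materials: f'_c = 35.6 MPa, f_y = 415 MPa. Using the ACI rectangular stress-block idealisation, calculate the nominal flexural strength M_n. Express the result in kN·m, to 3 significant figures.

M_n ≈ 1110 kN·m

T = A_s f_y = 4050 × 415 = 1680750 N = 1680.75 kN.
From C = T: a = T/(0.85 f'_c b) = 1680750/(0.85 × 35.6 × 315) = 176.33 mm.
M_n = T(d − a/2) = 1680.75 kN × (750 − 88.165) mm = 1112.38 kN·m.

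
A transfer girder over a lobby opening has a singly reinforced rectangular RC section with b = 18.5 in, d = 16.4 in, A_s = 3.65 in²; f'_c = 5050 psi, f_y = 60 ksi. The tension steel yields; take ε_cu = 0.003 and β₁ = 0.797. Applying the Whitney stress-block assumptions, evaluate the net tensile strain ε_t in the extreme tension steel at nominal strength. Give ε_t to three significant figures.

ε_t ≈ 0.0112

a = A_s f_y/(0.85 f'_c b) = 2.758 in.
β₁ = 0.797, so c = a/β₁ = 2.758/0.797 = 3.460 in.
From the linear strain diagram with ε_cu = 0.003: ε_t = 0.003 (d − c)/c = 0.003 × (16.4 − 3.460)/3.460 = 0.0112.
Since ε_t ≥ 0.005, the section is tension-controlled.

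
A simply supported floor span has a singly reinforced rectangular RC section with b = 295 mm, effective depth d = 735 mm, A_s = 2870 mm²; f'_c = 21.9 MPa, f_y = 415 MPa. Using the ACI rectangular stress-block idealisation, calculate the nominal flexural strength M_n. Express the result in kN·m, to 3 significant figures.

T = A_s f_y = 2870 × 415 = 1191050 N = 1191.05 kN.
From C = T: a = T/(0.85 f'_c b) = 1191050/(0.85 × 21.9 × 295) = 216.89 mm.
M_n = T(d − a/2) = 1191.05 kN × (735 − 108.445) mm = 746.26 kN·m.

M_n ≈ 746 kN·m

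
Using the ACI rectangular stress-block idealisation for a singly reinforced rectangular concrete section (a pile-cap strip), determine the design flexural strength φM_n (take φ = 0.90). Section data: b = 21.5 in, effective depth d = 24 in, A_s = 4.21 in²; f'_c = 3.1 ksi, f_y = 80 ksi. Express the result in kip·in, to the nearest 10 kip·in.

T = A_s f_y = 4.21 × 80 = 336.8 kips.
a = T/(0.85 f'_c b) = 336.8/(0.85 × 3.1 × 21.5) = 5.945 in.
M_n = T(d − a/2) = 336.8 × (24 − 2.9725) = 7082.1 kip·in.
φM_n = 0.90 × 7082.1 = 6373.9 kip·in.

φM_n ≈ 6370 kip·in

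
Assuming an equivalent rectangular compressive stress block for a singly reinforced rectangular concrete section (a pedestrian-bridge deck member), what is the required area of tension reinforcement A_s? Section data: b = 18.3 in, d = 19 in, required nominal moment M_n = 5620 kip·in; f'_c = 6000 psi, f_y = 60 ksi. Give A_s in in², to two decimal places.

A_s ≈ 5.43 in²

From M_n = 0.85 f'_c a b (d − a/2):
a = d − √(d² − 2M_n/(0.85 f'_c b)) = 19 − √(19² − 2 × 5620/(0.85 × 6 × 18.3)) = 3.490 in.
A_s = 0.85 f'_c a b / f_y = 0.85 × 6 × 3.490 × 18.3 / 60 = 5.429 in².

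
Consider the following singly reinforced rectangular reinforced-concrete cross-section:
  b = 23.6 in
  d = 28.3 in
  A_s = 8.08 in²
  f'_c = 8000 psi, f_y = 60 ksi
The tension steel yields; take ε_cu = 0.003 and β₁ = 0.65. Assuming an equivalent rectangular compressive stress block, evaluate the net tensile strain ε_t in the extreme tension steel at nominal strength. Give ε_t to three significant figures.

a = A_s f_y/(0.85 f'_c b) = 3.021 in.
β₁ = 0.65, so c = a/β₁ = 3.021/0.65 = 4.648 in.
From the linear strain diagram with ε_cu = 0.003: ε_t = 0.003 (d − c)/c = 0.003 × (28.3 − 4.648)/4.648 = 0.0153.
Since ε_t ≥ 0.005, the section is tension-controlled.

ε_t ≈ 0.0153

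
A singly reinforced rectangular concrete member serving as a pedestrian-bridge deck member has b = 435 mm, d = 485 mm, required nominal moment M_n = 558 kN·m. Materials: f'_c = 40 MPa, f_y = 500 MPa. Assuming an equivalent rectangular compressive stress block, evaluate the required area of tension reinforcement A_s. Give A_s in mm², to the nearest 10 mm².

With M_n = 0.85 f'_c a b (d − a/2), solve the quadratic for a:
a = d − √(d² − 2M_n/(0.85 f'_c b)) = 485 − √(485² − 2 × 558×10⁶/(0.85 × 40 × 435)) = 85.29 mm.
A_s = 0.85 f'_c a b / f_y = 0.85 × 40 × 85.29 × 435 / 500 = 2522.9 mm².

A_s ≈ 2520 mm²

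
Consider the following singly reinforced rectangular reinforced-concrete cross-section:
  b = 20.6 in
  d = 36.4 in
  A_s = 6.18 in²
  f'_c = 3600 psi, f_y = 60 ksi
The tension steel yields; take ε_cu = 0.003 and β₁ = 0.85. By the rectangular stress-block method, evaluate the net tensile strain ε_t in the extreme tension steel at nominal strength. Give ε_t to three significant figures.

ε_t ≈ 0.0128

a = A_s f_y/(0.85 f'_c b) = 5.882 in.
β₁ = 0.85, so c = a/β₁ = 5.882/0.85 = 6.920 in.
From the linear strain diagram with ε_cu = 0.003: ε_t = 0.003 (d − c)/c = 0.003 × (36.4 − 6.920)/6.920 = 0.0128.
Since ε_t ≥ 0.005, the section is tension-controlled.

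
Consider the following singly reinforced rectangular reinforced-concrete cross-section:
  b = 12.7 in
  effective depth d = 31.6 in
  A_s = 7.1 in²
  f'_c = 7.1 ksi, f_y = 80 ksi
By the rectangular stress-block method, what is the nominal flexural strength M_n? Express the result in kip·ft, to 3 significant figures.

T = A_s f_y = 7.1 × 80 = 568 kips.
a = T/(0.85 f'_c b) = 568/(0.85 × 7.1 × 12.7) = 7.411 in.
M_n = T(d − a/2) = 568 × (31.6 − 3.7055) = 15844.1 kip·in = 15844.1/12 = 1320.34 kip·ft.

M_n ≈ 1320 kip·ft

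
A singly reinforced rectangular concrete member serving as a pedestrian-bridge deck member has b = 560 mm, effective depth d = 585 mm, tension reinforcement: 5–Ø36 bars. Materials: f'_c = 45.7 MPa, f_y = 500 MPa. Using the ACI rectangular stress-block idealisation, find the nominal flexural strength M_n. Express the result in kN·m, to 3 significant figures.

A_s = 5 × 1018 = 5090 mm².
T = A_s f_y = 5090 × 500 = 2545000 N = 2545 kN.
From C = T: a = T/(0.85 f'_c b) = 2545000/(0.85 × 45.7 × 560) = 116.99 mm.
M_n = T(d − a/2) = 2545 kN × (585 − 58.495) mm = 1339.96 kN·m.

M_n ≈ 1340 kN·m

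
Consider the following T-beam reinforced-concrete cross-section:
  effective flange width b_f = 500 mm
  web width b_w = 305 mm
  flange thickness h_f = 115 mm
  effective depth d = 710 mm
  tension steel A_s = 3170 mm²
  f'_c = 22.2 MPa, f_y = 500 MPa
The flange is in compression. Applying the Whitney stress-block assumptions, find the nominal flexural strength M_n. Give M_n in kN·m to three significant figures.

M_n ≈ 984 kN·m

Tension: T = A_s f_y = 3170 × 500 = 1585000 N.
Try a within the flange: a = T/(0.85 f'_c b_f) = 1585000/(0.85 × 22.2 × 500) = 167.99 mm.
a = 167.99 > h_f = 115 mm: the block extends into the web. Split into flange-overhang and web parts.
C_f = 0.85 f'_c (b_f − b_w) h_f = 0.85 × 22.2 × (500 − 305) × 115 = 423160 N.
Remaining web compression depth: a_w = (T − C_f)/(0.85 f'_c b_w) = (1585000 − 423160)/(0.85 × 22.2 × 305) = 201.87 mm.
M_n = C_f(d − h_f/2) + (T − C_f)(d − a_w/2) = 423160 × (710 − 57.5) + 1161840 × (710 − 100.935) = 276.11 + 707.64 = 983.75 × 10⁶ N·mm.
M_n = 983.75 kN·m.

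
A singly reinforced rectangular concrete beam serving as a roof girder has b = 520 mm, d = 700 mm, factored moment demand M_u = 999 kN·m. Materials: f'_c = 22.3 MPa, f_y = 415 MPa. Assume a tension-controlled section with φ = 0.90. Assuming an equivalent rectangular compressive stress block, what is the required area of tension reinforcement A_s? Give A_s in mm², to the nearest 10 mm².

M_n = M_u/φ = 999/0.90 = 1110 kN·m.
With M_n = 0.85 f'_c a b (d − a/2), solve the quadratic for a:
a = d − √(d² − 2M_n/(0.85 f'_c b)) = 700 − √(700² − 2 × 1110×10⁶/(0.85 × 22.3 × 520)) = 185.44 mm.
A_s = 0.85 f'_c a b / f_y = 0.85 × 22.3 × 185.44 × 520 / 415 = 4404.4 mm².

A_s ≈ 4400 mm²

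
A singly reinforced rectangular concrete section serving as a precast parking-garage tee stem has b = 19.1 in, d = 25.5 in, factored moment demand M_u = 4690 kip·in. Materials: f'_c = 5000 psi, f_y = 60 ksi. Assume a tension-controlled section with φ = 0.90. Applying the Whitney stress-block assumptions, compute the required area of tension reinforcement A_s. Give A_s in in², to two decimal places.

A_s ≈ 3.59 in²

M_n = M_u/φ = 4690/0.90 = 5211.11 kip·in.
From M_n = 0.85 f'_c a b (d − a/2):
a = d − √(d² − 2M_n/(0.85 f'_c b)) = 25.5 − √(25.5² − 2 × 5211.11/(0.85 × 5 × 19.1)) = 2.656 in.
A_s = 0.85 f'_c a b / f_y = 0.85 × 5 × 2.656 × 19.1 / 60 = 3.593 in².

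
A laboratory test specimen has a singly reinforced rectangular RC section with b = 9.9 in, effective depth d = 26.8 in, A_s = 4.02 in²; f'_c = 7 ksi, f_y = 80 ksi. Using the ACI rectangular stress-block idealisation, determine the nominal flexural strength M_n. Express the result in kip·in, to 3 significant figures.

T = A_s f_y = 4.02 × 80 = 321.6 kips.
a = T/(0.85 f'_c b) = 321.6/(0.85 × 7 × 9.9) = 5.460 in.
M_n = T(d − a/2) = 321.6 × (26.8 − 2.73) = 7740.9 kip·in.

M_n ≈ 7740 kip·in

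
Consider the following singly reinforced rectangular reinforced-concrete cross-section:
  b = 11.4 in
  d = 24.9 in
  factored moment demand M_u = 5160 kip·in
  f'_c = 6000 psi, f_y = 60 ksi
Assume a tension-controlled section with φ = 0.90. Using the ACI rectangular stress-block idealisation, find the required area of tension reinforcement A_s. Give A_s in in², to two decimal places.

M_n = M_u/φ = 5160/0.90 = 5733.33 kip·in.
From M_n = 0.85 f'_c a b (d − a/2):
a = d − √(d² − 2M_n/(0.85 f'_c b)) = 24.9 − √(24.9² − 2 × 5733.33/(0.85 × 6 × 11.4)) = 4.338 in.
A_s = 0.85 f'_c a b / f_y = 0.85 × 6 × 4.338 × 11.4 / 60 = 4.204 in².

A_s ≈ 4.20 in²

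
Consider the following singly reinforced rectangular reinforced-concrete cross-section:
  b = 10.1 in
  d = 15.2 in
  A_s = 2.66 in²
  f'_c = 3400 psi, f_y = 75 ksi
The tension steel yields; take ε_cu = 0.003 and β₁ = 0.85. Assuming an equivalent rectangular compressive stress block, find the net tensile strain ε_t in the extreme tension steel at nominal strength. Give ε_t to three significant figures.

a = A_s f_y/(0.85 f'_c b) = 6.835 in.
β₁ = 0.85, so c = a/β₁ = 6.835/0.85 = 8.041 in.
From the linear strain diagram with ε_cu = 0.003: ε_t = 0.003 (d − c)/c = 0.003 × (15.2 − 8.041)/8.041 = 0.00267.
ε_t < 0.004 — the section is over-reinforced for flexure under ACI limits.

ε_t ≈ 0.00267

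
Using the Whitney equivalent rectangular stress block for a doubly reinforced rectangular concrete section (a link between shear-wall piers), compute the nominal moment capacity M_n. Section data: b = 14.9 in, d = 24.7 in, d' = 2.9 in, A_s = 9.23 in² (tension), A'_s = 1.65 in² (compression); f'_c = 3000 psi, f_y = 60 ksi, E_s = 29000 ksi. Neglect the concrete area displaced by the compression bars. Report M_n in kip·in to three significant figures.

Assume both steels yield.
a = (A_s − A'_s) f_y/(0.85 f'_c b) = (9.23 − 1.65) × 60/(0.85 × 3 × 14.9) = 11.970 in.
c = a/β₁ = 11.970/0.85 = 14.082 in; ε'_s = 0.003(c − d')/c = 0.0024 ≥ ε_y = 0.0021, so the compression steel yields.
M_n = (A_s − A'_s) f_y (d − a/2) + A'_s f_y (d − d') = 454.8 × (24.7 − 5.985) + 99 × (24.7 − 2.9) = 8511.6 + 2158.2 = 10669.8 kip·in.

M_n ≈ 10700 kip·in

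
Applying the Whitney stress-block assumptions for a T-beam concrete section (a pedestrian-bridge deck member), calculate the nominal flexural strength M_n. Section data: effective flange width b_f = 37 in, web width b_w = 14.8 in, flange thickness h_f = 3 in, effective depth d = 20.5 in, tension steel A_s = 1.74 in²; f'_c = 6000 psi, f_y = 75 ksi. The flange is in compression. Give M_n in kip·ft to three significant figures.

M_n ≈ 219 kip·ft

Tension: T = A_s f_y = 1.74 × 75 = 130.5 kips.
Try a within the flange: a = T/(0.85 f'_c b_f) = 130.5/(0.85 × 6 × 37) = 0.692 in.
Since a = 0.692 ≤ h_f = 3 in, the stress block lies entirely in the flange; analyse as a rectangular beam of width b_f.
M_n = T(d − a/2) = 130.5 × (20.5 − 0.346) = 2630.1 kip·in.
M_n = 2630.1/12 = 219.18 kip·ft.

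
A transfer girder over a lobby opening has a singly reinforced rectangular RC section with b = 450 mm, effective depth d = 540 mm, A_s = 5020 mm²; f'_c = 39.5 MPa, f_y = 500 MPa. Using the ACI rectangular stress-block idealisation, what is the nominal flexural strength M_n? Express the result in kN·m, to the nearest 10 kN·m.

T = A_s f_y = 5020 × 500 = 2510000 N = 2510 kN.
From C = T: a = T/(0.85 f'_c b) = 2510000/(0.85 × 39.5 × 450) = 166.13 mm.
M_n = T(d − a/2) = 2510 kN × (540 − 83.065) mm = 1146.91 kN·m.

M_n ≈ 1150 kN·m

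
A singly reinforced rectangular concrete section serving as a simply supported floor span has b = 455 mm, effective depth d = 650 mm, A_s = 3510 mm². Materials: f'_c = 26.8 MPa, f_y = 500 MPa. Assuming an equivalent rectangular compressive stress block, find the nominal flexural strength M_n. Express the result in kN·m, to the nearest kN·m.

M_n ≈ 992 kN·m

T = A_s f_y = 3510 × 500 = 1755000 N = 1755 kN.
From C = T: a = T/(0.85 f'_c b) = 1755000/(0.85 × 26.8 × 455) = 169.32 mm.
M_n = T(d − a/2) = 1755 kN × (650 − 84.66) mm = 992.17 kN·m.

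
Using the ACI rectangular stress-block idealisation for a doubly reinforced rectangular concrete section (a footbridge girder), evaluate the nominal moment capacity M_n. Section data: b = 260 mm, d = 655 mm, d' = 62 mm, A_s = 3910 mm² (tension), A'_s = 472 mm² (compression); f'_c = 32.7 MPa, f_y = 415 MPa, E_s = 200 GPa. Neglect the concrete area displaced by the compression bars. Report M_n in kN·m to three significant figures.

Assume both tension and compression steel yield.
Net tension couple steel: A_s − A'_s = 3438 mm².
a = (A_s − A'_s) f_y / (0.85 f'_c b) = 1426770/(0.85 × 32.7 × 260) = 197.43 mm.
c = a/β₁ = 197.43/0.816 = 241.95 mm; ε'_s = 0.003(c − d')/c = 0.0022 ≥ f_y/E_s = 0.0021, so compression steel does yield.
M_n = (A_s − A'_s) f_y (d − a/2) + A'_s f_y (d − d') = [1426770 × (655 − 98.715) + 195880 × (655 − 62)] × 10⁻⁶ = 793.69 + 116.16 = 909.85 kN·m.

M_n ≈ 910 kN·m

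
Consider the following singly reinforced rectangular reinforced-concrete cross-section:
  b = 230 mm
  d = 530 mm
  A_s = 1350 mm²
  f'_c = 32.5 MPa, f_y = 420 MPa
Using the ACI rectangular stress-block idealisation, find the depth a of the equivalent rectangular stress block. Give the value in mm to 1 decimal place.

a ≈ 89.2 mm

T = A_s f_y = 1350 × 420 = 567000 N = 567 kN.
Setting C = 0.85 f'_c a b equal to T: a = 567000/(0.85 × 32.5 × 230) = 89.2 mm.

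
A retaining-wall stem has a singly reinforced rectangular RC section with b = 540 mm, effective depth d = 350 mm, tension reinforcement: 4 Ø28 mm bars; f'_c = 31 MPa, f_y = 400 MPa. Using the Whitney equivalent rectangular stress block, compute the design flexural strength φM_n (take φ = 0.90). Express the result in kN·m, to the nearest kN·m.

A_s = 4 × 616 = 2464 mm².
T = A_s f_y = 2464 × 400 = 985600 N = 985.6 kN.
From C = T: a = T/(0.85 f'_c b) = 985600/(0.85 × 31 × 540) = 69.27 mm.
M_n = T(d − a/2) = 985.6 kN × (350 − 34.635) mm = 310.82 kN·m.
φM_n = 0.90 × 310.82 = 279.74 kN·m.

φM_n ≈ 280 kN·m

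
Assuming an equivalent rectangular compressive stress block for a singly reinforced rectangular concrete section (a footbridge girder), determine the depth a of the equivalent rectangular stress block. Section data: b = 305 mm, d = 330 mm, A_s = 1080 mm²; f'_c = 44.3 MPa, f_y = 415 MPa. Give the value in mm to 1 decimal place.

T = A_s f_y = 1080 × 415 = 448200 N = 448.2 kN.
Setting C = 0.85 f'_c a b equal to T: a = 448200/(0.85 × 44.3 × 305) = 39.0 mm.

a ≈ 39.0 mm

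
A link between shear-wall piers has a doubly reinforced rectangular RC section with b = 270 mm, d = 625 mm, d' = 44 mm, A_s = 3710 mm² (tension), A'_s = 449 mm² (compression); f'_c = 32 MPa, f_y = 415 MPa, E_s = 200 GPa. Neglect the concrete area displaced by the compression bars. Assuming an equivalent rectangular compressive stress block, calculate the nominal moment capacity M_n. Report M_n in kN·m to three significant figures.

M_n ≈ 829 kN·m

Assume both tension and compression steel yield.
Net tension couple steel: A_s − A'_s = 3261 mm².
a = (A_s − A'_s) f_y / (0.85 f'_c b) = 1353315/(0.85 × 32 × 270) = 184.27 mm.
c = a/β₁ = 184.27/0.821 = 224.45 mm; ε'_s = 0.003(c − d')/c = 0.0024 ≥ f_y/E_s = 0.0021, so compression steel does yield.
M_n = (A_s − A'_s) f_y (d − a/2) + A'_s f_y (d − d') = [1353315 × (625 − 92.135) + 186335 × (625 − 44)] × 10⁻⁶ = 721.13 + 108.26 = 829.39 kN·m.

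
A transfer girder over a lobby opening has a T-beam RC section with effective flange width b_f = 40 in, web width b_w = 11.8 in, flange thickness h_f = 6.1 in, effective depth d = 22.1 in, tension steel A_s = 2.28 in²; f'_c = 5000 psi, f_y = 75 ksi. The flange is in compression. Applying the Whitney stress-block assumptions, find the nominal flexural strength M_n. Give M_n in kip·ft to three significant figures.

M_n ≈ 308 kip·ft

Tension: T = A_s f_y = 2.28 × 75 = 171 kips.
Try a within the flange: a = T/(0.85 f'_c b_f) = 171/(0.85 × 5 × 40) = 1.006 in.
Since a = 1.006 ≤ h_f = 6.1 in, the stress block lies entirely in the flange; analyse as a rectangular beam of width b_f.
M_n = T(d − a/2) = 171 × (22.1 − 0.503) = 3693.1 kip·in.
M_n = 3693.1/12 = 307.76 kip·ft.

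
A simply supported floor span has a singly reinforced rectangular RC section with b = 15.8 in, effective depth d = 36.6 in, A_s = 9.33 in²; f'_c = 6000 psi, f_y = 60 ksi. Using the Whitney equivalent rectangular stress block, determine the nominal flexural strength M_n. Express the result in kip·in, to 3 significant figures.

M_n ≈ 18500 kip·in

T = A_s f_y = 9.33 × 60 = 559.8 kips.
a = T/(0.85 f'_c b) = 559.8/(0.85 × 6 × 15.8) = 6.947 in.
M_n = T(d − a/2) = 559.8 × (36.6 − 3.4735) = 18544.2 kip·in.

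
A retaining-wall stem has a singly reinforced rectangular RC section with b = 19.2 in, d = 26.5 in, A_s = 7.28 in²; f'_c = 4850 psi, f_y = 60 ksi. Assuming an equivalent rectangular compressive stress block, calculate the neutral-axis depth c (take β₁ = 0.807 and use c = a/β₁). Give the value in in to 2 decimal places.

c ≈ 6.84 in

T = A_s f_y = 7.28 × 60 = 436.8 kips.
a = T/(0.85 f'_c b) = 436.8/(0.85 × 4.85 × 19.2) = 5.5185 in.
With β₁ = 0.807, c = a/β₁ = 5.5185/0.807 = 6.84 in.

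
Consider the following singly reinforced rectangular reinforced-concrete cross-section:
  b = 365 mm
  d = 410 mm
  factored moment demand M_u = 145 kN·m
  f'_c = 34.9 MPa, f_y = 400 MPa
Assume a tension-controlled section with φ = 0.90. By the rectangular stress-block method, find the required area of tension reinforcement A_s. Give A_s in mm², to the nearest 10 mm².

A_s ≈ 1030 mm²

M_n = M_u/φ = 145/0.90 = 161.111 kN·m.
With M_n = 0.85 f'_c a b (d − a/2), solve the quadratic for a:
a = d − √(d² − 2M_n/(0.85 f'_c b)) = 410 − √(410² − 2 × 161.111×10⁶/(0.85 × 34.9 × 365)) = 38.06 mm.
A_s = 0.85 f'_c a b / f_y = 0.85 × 34.9 × 38.06 × 365 / 400 = 1030.3 mm².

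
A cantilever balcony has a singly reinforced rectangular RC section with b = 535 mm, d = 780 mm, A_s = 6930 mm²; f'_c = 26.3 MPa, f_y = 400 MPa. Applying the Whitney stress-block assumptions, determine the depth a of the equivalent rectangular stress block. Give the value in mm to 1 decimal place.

a ≈ 231.8 mm

T = A_s f_y = 6930 × 400 = 2772000 N = 2772 kN.
Setting C = 0.85 f'_c a b equal to T: a = 2772000/(0.85 × 26.3 × 535) = 231.8 mm.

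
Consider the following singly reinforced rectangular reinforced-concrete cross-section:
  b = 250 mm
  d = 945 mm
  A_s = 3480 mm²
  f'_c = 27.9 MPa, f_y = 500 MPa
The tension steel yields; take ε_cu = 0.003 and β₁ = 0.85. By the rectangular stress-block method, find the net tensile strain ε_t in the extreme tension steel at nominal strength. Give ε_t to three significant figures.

a = A_s f_y/(0.85 f'_c b) = 293.49 mm.
β₁ = 0.85, so c = a/β₁ = 293.49/0.85 = 345.28 mm.
From the linear strain diagram with ε_cu = 0.003: ε_t = 0.003 (d − c)/c = 0.003 × (945 − 345.28)/345.28 = 0.00521.
Since ε_t ≥ 0.005, the section is tension-controlled.

ε_t ≈ 0.00521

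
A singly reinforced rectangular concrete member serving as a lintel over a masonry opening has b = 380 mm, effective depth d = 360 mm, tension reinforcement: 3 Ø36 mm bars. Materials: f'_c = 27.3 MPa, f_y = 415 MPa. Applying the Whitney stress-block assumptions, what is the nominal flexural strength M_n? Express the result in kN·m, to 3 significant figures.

A_s = 3 × 1018 = 3054 mm².
T = A_s f_y = 3054 × 415 = 1267410 N = 1267.41 kN.
From C = T: a = T/(0.85 f'_c b) = 1267410/(0.85 × 27.3 × 380) = 143.73 mm.
M_n = T(d − a/2) = 1267.41 kN × (360 − 71.865) mm = 365.19 kN·m.

M_n ≈ 365 kN·m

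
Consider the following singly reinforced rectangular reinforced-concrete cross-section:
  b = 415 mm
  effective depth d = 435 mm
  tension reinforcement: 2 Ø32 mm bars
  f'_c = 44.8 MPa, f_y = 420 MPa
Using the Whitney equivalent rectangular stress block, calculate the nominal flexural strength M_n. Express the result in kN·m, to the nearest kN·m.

M_n ≈ 279 kN·m

A_s = 2 × 804 = 1608 mm².
T = A_s f_y = 1608 × 420 = 675360 N = 675.36 kN.
From C = T: a = T/(0.85 f'_c b) = 675360/(0.85 × 44.8 × 415) = 42.74 mm.
M_n = T(d − a/2) = 675.36 kN × (435 − 21.37) mm = 279.35 kN·m.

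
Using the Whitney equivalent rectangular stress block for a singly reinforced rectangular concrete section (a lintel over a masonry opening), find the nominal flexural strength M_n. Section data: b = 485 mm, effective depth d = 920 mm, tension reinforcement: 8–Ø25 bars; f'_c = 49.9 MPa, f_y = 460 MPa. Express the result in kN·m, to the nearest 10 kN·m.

M_n ≈ 1580 kN·m

A_s = 8 × 491 = 3928 mm².
T = A_s f_y = 3928 × 460 = 1806880 N = 1806.88 kN.
From C = T: a = T/(0.85 f'_c b) = 1806880/(0.85 × 49.9 × 485) = 87.84 mm.
M_n = T(d − a/2) = 1806.88 kN × (920 − 43.92) mm = 1582.97 kN·m.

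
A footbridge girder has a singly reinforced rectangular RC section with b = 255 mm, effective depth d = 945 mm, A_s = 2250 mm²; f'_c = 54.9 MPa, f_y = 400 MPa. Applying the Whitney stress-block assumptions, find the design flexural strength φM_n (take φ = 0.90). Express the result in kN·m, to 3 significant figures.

φM_n ≈ 735 kN·m

T = A_s f_y = 2250 × 400 = 900000 N = 900 kN.
From C = T: a = T/(0.85 f'_c b) = 900000/(0.85 × 54.9 × 255) = 75.63 mm.
M_n = T(d − a/2) = 900 kN × (945 − 37.815) mm = 816.47 kN·m.
φM_n = 0.90 × 816.47 = 734.82 kN·m.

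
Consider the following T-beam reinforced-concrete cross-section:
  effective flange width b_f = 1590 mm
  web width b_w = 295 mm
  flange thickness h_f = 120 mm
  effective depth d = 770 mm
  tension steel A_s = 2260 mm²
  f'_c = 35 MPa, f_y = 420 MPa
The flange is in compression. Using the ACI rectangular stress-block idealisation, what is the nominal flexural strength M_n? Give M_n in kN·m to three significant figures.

M_n ≈ 721 kN·m

Tension: T = A_s f_y = 2260 × 420 = 949200 N.
Try a within the flange: a = T/(0.85 f'_c b_f) = 949200/(0.85 × 35 × 1590) = 20.07 mm.
Since a = 20.07 ≤ h_f = 120 mm, the stress block lies entirely in the flange; analyse as a rectangular beam of width b_f.
M_n = T(d − a/2) = 949200 × (770 − 10.035) = 721.36 × 10⁶ N·mm.
M_n = 721.36 kN·m.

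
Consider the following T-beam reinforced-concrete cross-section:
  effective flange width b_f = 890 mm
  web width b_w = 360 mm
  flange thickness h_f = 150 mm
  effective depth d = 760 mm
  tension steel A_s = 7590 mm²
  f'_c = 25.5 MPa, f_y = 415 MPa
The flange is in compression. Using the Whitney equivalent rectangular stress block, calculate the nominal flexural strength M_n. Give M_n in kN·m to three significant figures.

Tension: T = A_s f_y = 7590 × 415 = 3149850 N.
Try a within the flange: a = T/(0.85 f'_c b_f) = 3149850/(0.85 × 25.5 × 890) = 163.28 mm.
a = 163.28 > h_f = 150 mm: the block extends into the web. Split into flange-overhang and web parts.
C_f = 0.85 f'_c (b_f − b_w) h_f = 0.85 × 25.5 × (890 − 360) × 150 = 1723163 N.
Remaining web compression depth: a_w = (T − C_f)/(0.85 f'_c b_w) = (3149850 − 1723163)/(0.85 × 25.5 × 360) = 182.84 mm.
M_n = C_f(d − h_f/2) + (T − C_f)(d − a_w/2) = 1723163 × (760 − 75) + 1426687 × (760 − 91.42) = 1180.37 + 953.85 = 2134.22 × 10⁶ N·mm.
M_n = 2134.22 kN·m.

M_n ≈ 2130 kN·m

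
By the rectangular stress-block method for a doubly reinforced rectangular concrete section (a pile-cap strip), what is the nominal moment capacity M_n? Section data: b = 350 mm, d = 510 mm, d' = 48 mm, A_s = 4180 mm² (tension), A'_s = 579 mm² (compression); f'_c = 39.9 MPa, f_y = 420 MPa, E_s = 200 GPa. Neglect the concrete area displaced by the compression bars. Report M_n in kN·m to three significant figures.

Assume both tension and compression steel yield.
Net tension couple steel: A_s − A'_s = 3601 mm².
a = (A_s − A'_s) f_y / (0.85 f'_c b) = 1512420/(0.85 × 39.9 × 350) = 127.41 mm.
c = a/β₁ = 127.41/0.765 = 166.55 mm; ε'_s = 0.003(c − d')/c = 0.0021 ≥ f_y/E_s = 0.0021, so compression steel does yield.
M_n = (A_s − A'_s) f_y (d − a/2) + A'_s f_y (d − d') = [1512420 × (510 − 63.705) + 243180 × (510 − 48)] × 10⁻⁶ = 674.99 + 112.35 = 787.34 kN·m.

M_n ≈ 787 kN·m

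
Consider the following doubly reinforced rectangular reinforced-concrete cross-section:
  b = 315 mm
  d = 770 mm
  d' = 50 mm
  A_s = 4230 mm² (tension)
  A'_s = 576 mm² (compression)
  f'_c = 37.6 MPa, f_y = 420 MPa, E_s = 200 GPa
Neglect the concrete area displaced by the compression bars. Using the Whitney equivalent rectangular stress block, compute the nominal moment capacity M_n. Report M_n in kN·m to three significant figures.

Assume both tension and compression steel yield.
Net tension couple steel: A_s − A'_s = 3654 mm².
a = (A_s − A'_s) f_y / (0.85 f'_c b) = 1534680/(0.85 × 37.6 × 315) = 152.44 mm.
c = a/β₁ = 152.44/0.781 = 195.19 mm; ε'_s = 0.003(c − d')/c = 0.0022 ≥ f_y/E_s = 0.0021, so compression steel does yield.
M_n = (A_s − A'_s) f_y (d − a/2) + A'_s f_y (d − d') = [1534680 × (770 − 76.22) + 241920 × (770 − 50)] × 10⁻⁶ = 1064.73 + 174.18 = 1238.91 kN·m.

M_n ≈ 1240 kN·m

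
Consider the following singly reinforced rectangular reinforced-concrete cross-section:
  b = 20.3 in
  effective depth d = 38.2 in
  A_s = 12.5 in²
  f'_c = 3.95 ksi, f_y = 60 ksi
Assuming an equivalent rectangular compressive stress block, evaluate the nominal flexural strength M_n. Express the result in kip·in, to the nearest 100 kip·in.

T = A_s f_y = 12.5 × 60 = 750 kips.
a = T/(0.85 f'_c b) = 750/(0.85 × 3.95 × 20.3) = 11.004 in.
M_n = T(d − a/2) = 750 × (38.2 − 5.502) = 24523.5 kip·in.

M_n ≈ 24500 kip·in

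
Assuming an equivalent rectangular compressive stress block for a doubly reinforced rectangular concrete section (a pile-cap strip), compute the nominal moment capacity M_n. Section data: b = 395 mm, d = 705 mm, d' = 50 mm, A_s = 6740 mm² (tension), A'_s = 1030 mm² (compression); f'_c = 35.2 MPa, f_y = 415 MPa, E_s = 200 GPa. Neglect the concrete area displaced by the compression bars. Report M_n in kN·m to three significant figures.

M_n ≈ 1710 kN·m

Assume both tension and compression steel yield.
Net tension couple steel: A_s − A'_s = 5710 mm².
a = (A_s − A'_s) f_y / (0.85 f'_c b) = 2369650/(0.85 × 35.2 × 395) = 200.51 mm.
c = a/β₁ = 200.51/0.799 = 250.95 mm; ε'_s = 0.003(c − d')/c = 0.0024 ≥ f_y/E_s = 0.0021, so compression steel does yield.
M_n = (A_s − A'_s) f_y (d − a/2) + A'_s f_y (d − d') = [2369650 × (705 − 100.255) + 427450 × (705 − 50)] × 10⁻⁶ = 1433.03 + 279.98 = 1713.01 kN·m.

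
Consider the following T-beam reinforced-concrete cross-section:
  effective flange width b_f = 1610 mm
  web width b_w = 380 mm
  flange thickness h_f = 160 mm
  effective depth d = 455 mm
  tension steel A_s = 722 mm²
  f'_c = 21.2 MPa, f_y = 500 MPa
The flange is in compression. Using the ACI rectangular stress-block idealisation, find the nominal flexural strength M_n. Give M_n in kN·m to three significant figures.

Tension: T = A_s f_y = 722 × 500 = 361000 N.
Try a within the flange: a = T/(0.85 f'_c b_f) = 361000/(0.85 × 21.2 × 1610) = 12.44 mm.
Since a = 12.44 ≤ h_f = 160 mm, the stress block lies entirely in the flange; analyse as a rectangular beam of width b_f.
M_n = T(d − a/2) = 361000 × (455 − 6.22) = 162.01 × 10⁶ N·mm.
M_n = 162.01 kN·m.

M_n ≈ 162 kN·m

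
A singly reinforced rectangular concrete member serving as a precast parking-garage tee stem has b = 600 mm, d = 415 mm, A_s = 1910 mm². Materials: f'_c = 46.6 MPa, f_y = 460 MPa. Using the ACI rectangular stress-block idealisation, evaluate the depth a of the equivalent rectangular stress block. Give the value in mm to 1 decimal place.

a ≈ 37.0 mm

T = A_s f_y = 1910 × 460 = 878600 N = 878.6 kN.
Setting C = 0.85 f'_c a b equal to T: a = 878600/(0.85 × 46.6 × 600) = 37.0 mm.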